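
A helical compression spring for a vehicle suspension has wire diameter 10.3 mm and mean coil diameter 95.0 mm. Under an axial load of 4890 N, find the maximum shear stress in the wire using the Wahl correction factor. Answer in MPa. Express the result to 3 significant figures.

1250 MPa

Spring index C = D/d = 95.0/10.3 = 9.2233
K_W = (4C−1)/(4C−4) + 0.615/C = 35.893/32.893 + 0.0667 = 1.1579
τ₀ = 8FD/(πd³) = 8·4890·95.0/(π·10.3³) = 3.7164e+06/3432.9 = 1082.6 MPa
τ_max = K·τ₀ = 1.1579 × 1082.6 = 1253.5 MPa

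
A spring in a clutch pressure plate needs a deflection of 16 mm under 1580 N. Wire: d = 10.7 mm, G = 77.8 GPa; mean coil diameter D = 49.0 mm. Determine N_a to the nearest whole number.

11

Required rate k = F/δ = 1580/16 = 98.75 N/mm
N_a = Gd⁴/(8D³k) = (77.8×10³ × 10.7⁴)/(8 × 49.0³ × 98.75)
    = 1.0198e+09 / 9.29427e+07 = 10.97 → 11 coils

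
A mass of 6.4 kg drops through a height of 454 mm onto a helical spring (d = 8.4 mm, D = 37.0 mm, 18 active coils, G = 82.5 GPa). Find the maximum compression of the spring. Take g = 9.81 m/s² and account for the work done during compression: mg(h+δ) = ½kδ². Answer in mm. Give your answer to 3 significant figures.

k = Gd⁴/(8D³N_a) = (82.5×10³)(8.4⁴)/(8·37.0³·18) = 56.312 N/mm
W = mg = 6.4 × 9.81 = 62.784 N
½kδ² − Wδ − Wh = 0 → δ = (W + √(W² + 2kWh))/k
δ = (62.784 + √(3941.8 + 3.21025e+06))/56.312 = (62.784 + 1792.8)/56.312 = 32.952 mm

33.0 mm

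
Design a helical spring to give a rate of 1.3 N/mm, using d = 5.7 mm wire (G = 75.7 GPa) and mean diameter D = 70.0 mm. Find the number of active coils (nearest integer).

N_a = Gd⁴/(8D³k) = (75.7×10³ × 5.7⁴)/(8 × 70.0³ × 1.3)
    = 7.99089e+07 / 3.5672e+06 = 22.4 → 22 coils

22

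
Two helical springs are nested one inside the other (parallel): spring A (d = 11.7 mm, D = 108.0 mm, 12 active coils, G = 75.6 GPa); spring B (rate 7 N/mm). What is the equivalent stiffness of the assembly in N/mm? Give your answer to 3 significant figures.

18.7 N/mm

k_A = Gd⁴/(8D³N_a) = (75.6×10³)(11.7⁴)/(8·108.0³·12) = 11.714 N/mm
Parallel: k_eq = 11.714 + 7 = 18.714 N/mm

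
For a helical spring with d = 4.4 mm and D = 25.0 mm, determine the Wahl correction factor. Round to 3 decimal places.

1.268

C = D/d = 25.0/4.4 = 5.6818
K_W = (4C−1)/(4C−4) + 0.615/C = 21.727/18.727 + 0.1082 = 1.2684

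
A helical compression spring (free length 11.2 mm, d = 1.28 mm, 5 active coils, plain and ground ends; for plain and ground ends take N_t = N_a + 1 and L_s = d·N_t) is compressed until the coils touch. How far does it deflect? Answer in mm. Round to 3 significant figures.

3.52 mm

N_t = 6; L_s = 1.28·6 = 7.68 mm
δ_solid = L₀ − L_s = 11.2 − 7.68 = 3.52 mm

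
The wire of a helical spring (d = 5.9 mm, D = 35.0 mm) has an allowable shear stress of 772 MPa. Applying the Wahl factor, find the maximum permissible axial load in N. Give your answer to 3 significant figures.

1420 N

C = D/d = 35.0/5.9 = 5.9322
K_W = (4C−1)/(4C−4) + 0.615/C = 22.729/19.729 + 0.1037 = 1.2557
τ_max = K·8FD/(πd³) → F_max = τ_allow·πd³/(8DK)
F_max = 772·π·5.9³/(8·35.0·1.2557) = 4.9811e+05/351.61 = 1416.7 N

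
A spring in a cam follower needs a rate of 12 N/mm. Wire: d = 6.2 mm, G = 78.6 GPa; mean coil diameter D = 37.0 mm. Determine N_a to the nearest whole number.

N_a = Gd⁴/(8D³k) = (78.6×10³ × 6.2⁴)/(8 × 37.0³ × 12)
    = 1.16142e+08 / 4.86269e+06 = 23.88 → 24 coils

24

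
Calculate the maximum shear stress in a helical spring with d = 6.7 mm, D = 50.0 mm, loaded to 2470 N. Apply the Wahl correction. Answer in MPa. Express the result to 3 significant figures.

1250 MPa

Spring index C = D/d = 50.0/6.7 = 7.4627
K_W = (4C−1)/(4C−4) + 0.615/C = 28.851/25.851 + 0.0824 = 1.1985
τ₀ = 8FD/(πd³) = 8·2470·50.0/(π·6.7³) = 988000/944.87 = 1045.6 MPa
τ_max = K·τ₀ = 1.1985 × 1045.6 = 1253.2 MPa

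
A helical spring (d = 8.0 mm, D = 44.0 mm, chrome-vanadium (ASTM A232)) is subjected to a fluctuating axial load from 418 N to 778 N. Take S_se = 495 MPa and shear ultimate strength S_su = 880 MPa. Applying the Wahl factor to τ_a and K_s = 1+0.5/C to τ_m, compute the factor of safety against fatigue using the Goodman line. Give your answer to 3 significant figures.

3.79

C = D/d = 44.0/8.0 = 5.5000; K_W = (4C−1)/(4C−4)+0.615/C = 1.2785; K_s = 1+0.5/C = 1.0909
F_a = (F_max−F_min)/2 = 180 N; F_m = (F_max+F_min)/2 = 598 N
τ_a = K_W·8F_aD/(πd³) = 1.2785 × 39.391 = 50.361 MPa
τ_m = K_s·8F_mD/(πd³) = 1.0909 × 130.87 = 142.76 MPa
Goodman: 1/n_f = τ_a/S_se + τ_m/S_su = 50.361/495 + 142.76/880 = 0.10174 + 0.16223 = 0.26397
n_f = 1/0.26397 = 3.788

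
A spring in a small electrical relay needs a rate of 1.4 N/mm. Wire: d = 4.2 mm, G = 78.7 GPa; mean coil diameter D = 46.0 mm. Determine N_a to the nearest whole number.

22

N_a = Gd⁴/(8D³k) = (78.7×10³ × 4.2⁴)/(8 × 46.0³ × 1.4)
    = 2.4489e+07 / 1.09016e+06 = 22.46 → 22 coils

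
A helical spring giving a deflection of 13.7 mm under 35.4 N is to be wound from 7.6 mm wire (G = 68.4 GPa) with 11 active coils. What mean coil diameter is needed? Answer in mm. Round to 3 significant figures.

Required rate k = F/δ = 35.4/13.7 = 2.5839 N/mm
D = (Gd⁴/(8N_a·k))^(1/3) = (68.4×10³·7.6⁴/(8·11·2.5839))^(1/3)
  = (1.00356e+06)^(1/3) = 100.1187 mm

100 mm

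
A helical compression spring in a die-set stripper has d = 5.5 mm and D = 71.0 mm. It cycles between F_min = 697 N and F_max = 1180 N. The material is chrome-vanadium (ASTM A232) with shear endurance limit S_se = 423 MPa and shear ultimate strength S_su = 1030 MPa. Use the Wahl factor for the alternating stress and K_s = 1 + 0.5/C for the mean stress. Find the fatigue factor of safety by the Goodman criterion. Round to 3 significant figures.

C = D/d = 71.0/5.5 = 12.9091; K_W = (4C−1)/(4C−4)+0.615/C = 1.1106; K_s = 1+0.5/C = 1.0387
F_a = (F_max−F_min)/2 = 241.5 N; F_m = (F_max+F_min)/2 = 938.5 N
τ_a = K_W·8F_aD/(πd³) = 1.1106 × 262.44 = 291.47 MPa
τ_m = K_s·8F_mD/(πd³) = 1.0387 × 1019.9 = 1059.4 MPa
Goodman: 1/n_f = τ_a/S_se + τ_m/S_su = 291.47/423 + 1059.4/1030 = 0.68905 + 1.02852 = 1.7176
n_f = 1/1.7176 = 0.5822

0.582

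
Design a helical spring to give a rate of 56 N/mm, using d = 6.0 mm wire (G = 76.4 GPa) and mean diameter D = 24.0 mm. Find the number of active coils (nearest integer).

16

N_a = Gd⁴/(8D³k) = (76.4×10³ × 6.0⁴)/(8 × 24.0³ × 56)
    = 9.90144e+07 / 6.19315e+06 = 15.99 → 16 coils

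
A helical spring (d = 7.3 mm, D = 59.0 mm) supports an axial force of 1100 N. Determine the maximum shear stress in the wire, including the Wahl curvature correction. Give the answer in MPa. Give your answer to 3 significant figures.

502 MPa

Spring index C = D/d = 59.0/7.3 = 8.0822
K_W = (4C−1)/(4C−4) + 0.615/C = 31.329/28.329 + 0.0761 = 1.1820
τ₀ = 8FD/(πd³) = 8·1100·59.0/(π·7.3³) = 519200/1222.1 = 424.83 MPa
τ_max = K·τ₀ = 1.1820 × 424.83 = 502.15 MPa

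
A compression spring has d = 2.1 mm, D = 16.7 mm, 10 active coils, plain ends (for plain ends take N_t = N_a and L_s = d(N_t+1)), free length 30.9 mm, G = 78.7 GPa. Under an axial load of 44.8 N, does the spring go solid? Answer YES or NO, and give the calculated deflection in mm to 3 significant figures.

YES, δ = 10.9 mm

k = Gd⁴/(8D³N_a) = (78.7×10³)(2.1⁴)/(8·16.7³·10) = 4.1078 N/mm
N_t = 10; L_s = 2.1·11 = 23.1 mm; δ_solid = L₀ − L_s = 30.9 − 23.1 = 7.8 mm
δ = F/k = 44.8/4.1078 = 10.906 mm
δ ≥ δ_solid → spring goes solid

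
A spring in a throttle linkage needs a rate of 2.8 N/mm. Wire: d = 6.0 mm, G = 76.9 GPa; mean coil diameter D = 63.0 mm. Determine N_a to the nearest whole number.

18

N_a = Gd⁴/(8D³k) = (76.9×10³ × 6.0⁴)/(8 × 63.0³ × 2.8)
    = 9.96624e+07 / 5.60105e+06 = 17.79 → 18 coils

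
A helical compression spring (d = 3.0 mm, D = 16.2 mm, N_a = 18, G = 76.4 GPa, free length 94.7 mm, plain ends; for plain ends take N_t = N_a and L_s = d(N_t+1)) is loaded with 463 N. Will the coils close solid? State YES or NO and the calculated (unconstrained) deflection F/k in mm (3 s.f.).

k = Gd⁴/(8D³N_a) = (76.4×10³)(3.0⁴)/(8·16.2³·18) = 10.108 N/mm
N_t = 18; L_s = 3.0·19 = 57 mm; δ_solid = L₀ − L_s = 94.7 − 57 = 37.7 mm
δ = F/k = 463/10.108 = 45.805 mm
δ ≥ δ_solid → spring goes solid

YES, δ = 45.8 mm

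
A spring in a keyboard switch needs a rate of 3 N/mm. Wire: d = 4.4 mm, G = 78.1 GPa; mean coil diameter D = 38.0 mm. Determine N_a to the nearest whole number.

22

N_a = Gd⁴/(8D³k) = (78.1×10³ × 4.4⁴)/(8 × 38.0³ × 3)
    = 2.92726e+07 / 1.31693e+06 = 22.23 → 22 coils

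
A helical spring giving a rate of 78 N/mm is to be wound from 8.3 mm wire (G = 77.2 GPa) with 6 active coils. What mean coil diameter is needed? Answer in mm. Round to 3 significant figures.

46.1 mm

D = (Gd⁴/(8N_a·k))^(1/3) = (77.2×10³·8.3⁴/(8·6·78))^(1/3)
  = (97857.4)^(1/3) = 46.0820 mm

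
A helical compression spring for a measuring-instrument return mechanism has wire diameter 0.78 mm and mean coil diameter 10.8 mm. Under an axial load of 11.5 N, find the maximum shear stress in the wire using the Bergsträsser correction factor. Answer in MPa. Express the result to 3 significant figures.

730 MPa

Spring index C = D/d = 10.8/0.78 = 13.8462
K_B = (4C+2)/(4C−3) = 57.385/52.385 = 1.0954
τ₀ = 8FD/(πd³) = 8·11.5·10.8/(π·0.78³) = 993.6/1.4908 = 666.47 MPa
τ_max = K·τ₀ = 1.0954 × 666.47 = 730.08 MPa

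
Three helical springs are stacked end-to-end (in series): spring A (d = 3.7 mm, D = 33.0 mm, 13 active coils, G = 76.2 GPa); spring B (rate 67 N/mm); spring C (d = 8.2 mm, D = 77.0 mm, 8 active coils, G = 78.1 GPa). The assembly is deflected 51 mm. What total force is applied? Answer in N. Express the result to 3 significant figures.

142 N

k_A = Gd⁴/(8D³N_a) = (76.2×10³)(3.7⁴)/(8·33.0³·13) = 3.8211 N/mm
k_C = Gd⁴/(8D³N_a) = (78.1×10³)(8.2⁴)/(8·77.0³·8) = 12.085 N/mm
Series: 1/k_eq = 1/3.8211 + 1/67 + 1/12.085 = 0.35938; k_eq = 2.7826 N/mm
F = k_eq·δ = 2.7826·51 = 141.91 N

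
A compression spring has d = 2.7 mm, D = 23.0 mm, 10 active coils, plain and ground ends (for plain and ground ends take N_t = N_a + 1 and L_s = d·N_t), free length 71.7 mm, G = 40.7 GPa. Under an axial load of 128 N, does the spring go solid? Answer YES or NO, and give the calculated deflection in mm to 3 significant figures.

YES, δ = 57.6 mm

k = Gd⁴/(8D³N_a) = (40.7×10³)(2.7⁴)/(8·23.0³·10) = 2.2222 N/mm
N_t = 11; L_s = 2.7·11 = 29.7 mm; δ_solid = L₀ − L_s = 71.7 − 29.7 = 42 mm
δ = F/k = 128/2.2222 = 57.602 mm
δ ≥ δ_solid → spring goes solid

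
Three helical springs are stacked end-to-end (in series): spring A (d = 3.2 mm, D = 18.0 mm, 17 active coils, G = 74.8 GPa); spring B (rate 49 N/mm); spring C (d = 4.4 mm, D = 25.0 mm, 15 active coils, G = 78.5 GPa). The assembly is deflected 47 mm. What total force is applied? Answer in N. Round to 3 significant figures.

k_A = Gd⁴/(8D³N_a) = (74.8×10³)(3.2⁴)/(8·18.0³·17) = 9.8888 N/mm
k_C = Gd⁴/(8D³N_a) = (78.5×10³)(4.4⁴)/(8·25.0³·15) = 15.692 N/mm
Series: 1/k_eq = 1/9.8888 + 1/49 + 1/15.692 = 0.18526; k_eq = 5.3979 N/mm
F = k_eq·δ = 5.3979·47 = 253.7 N

254 N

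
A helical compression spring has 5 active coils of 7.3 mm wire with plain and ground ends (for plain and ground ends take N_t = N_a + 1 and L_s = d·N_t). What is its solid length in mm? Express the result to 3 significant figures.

plain and ground ends: N_t = N_a + 1 = 5 + 1 = 6
L_s = d·N_t = 7.3 × 6 = 43.8 mm

43.8 mm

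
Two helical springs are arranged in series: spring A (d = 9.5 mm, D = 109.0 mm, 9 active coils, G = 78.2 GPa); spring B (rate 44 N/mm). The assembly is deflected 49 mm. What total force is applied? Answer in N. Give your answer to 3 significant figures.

k_A = Gd⁴/(8D³N_a) = (78.2×10³)(9.5⁴)/(8·109.0³·9) = 6.8311 N/mm
Series: 1/k_eq = 1/6.8311 + 1/44 = 0.16912; k_eq = 5.9131 N/mm
F = k_eq·δ = 5.9131·49 = 289.74 N

290 N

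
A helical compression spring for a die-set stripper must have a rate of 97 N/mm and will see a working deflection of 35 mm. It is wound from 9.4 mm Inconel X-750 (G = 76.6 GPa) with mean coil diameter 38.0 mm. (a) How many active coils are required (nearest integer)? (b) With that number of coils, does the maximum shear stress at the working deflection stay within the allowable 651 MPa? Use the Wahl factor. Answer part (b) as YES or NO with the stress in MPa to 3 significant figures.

(a) 14 coils; (b) YES, τ_max = 555 MPa

N_a = Gd⁴/(8D³k) = (76.6×10³)(9.4⁴)/(8·38.0³·97) = 14.05 → N_a = 14
Actual rate k = Gd⁴/(8D³·14) = 97.313 N/mm
Working load F = kδ = 97.313·35 = 3406 N
C = 38.0/9.4 = 4.0426; K_W = (4C−1)/(4C−4)+0.615/C = 1.3986
τ_max = K_W·8FD/(πd³) = 1.3986·396.81 = 554.99 MPa
τ_max ≤ 651 MPa → acceptable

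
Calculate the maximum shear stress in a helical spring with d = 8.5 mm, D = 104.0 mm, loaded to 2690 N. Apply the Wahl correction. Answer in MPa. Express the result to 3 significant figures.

Spring index C = D/d = 104.0/8.5 = 12.2353
K_W = (4C−1)/(4C−4) + 0.615/C = 47.941/44.941 + 0.0503 = 1.1170
τ₀ = 8FD/(πd³) = 8·2690·104.0/(π·8.5³) = 2.23808e+06/1929.3 = 1160 MPa
τ_max = K·τ₀ = 1.1170 × 1160 = 1295.8 MPa

1300 MPa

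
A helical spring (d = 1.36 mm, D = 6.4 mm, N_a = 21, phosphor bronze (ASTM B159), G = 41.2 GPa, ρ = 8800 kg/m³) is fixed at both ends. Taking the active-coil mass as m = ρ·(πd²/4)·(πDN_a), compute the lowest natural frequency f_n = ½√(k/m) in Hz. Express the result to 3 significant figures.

k = Gd⁴/(8D³N_a) = (41.2×10³)(1.36⁴)/(8·6.4³·21) = 3.2004 N/mm = 3200.4 N/m
Wire length L = πDN_a = π·6.4·21 = 422.23 mm
m = ρ·(πd²/4)·L = 8800 × 1.4527×10⁻⁶ m² × 0.42223 m = 0.0053976 kg
f_n = ½√(k/m) = 0.5·√(3200.4/0.0053976) = 0.5·√(5.9293e+05) = 385.01 Hz

385 Hz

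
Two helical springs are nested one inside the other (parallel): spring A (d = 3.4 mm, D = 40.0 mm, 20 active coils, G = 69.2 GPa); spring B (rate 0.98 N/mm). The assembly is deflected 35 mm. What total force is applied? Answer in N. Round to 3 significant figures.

65.9 N

k_A = Gd⁴/(8D³N_a) = (69.2×10³)(3.4⁴)/(8·40.0³·20) = 0.90307 N/mm
Parallel: k_eq = 0.90307 + 0.98 = 1.8831 N/mm
F = k_eq·δ = 1.8831·35 = 65.907 N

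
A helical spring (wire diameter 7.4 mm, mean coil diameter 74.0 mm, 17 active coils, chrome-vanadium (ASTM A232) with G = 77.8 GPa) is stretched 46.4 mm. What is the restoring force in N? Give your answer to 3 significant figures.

196 N

k = Gd⁴/(8D³N_a) = (77.8×10³)(7.4⁴)/(8·74.0³·17) = 4.2332 N/mm
F = k·δ = 4.2332 × 46.4 = 196.42 N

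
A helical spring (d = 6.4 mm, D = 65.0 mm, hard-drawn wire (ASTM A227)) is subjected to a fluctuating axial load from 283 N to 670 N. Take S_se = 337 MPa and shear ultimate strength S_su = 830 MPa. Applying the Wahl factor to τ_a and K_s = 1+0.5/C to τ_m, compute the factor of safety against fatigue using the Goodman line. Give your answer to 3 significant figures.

1.26

C = D/d = 65.0/6.4 = 10.1562; K_W = (4C−1)/(4C−4)+0.615/C = 1.1425; K_s = 1+0.5/C = 1.0492
F_a = (F_max−F_min)/2 = 193.5 N; F_m = (F_max+F_min)/2 = 476.5 N
τ_a = K_W·8F_aD/(πd³) = 1.1425 × 122.18 = 139.58 MPa
τ_m = K_s·8F_mD/(πd³) = 1.0492 × 300.87 = 315.68 MPa
Goodman: 1/n_f = τ_a/S_se + τ_m/S_su = 139.58/337 + 315.68/830 = 0.41420 + 0.38034 = 0.79454
n_f = 1/0.79454 = 1.259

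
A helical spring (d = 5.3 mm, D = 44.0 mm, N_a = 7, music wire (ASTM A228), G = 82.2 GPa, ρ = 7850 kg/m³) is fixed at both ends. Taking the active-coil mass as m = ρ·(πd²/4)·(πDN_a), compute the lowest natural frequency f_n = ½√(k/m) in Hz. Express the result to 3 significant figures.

142 Hz

k = Gd⁴/(8D³N_a) = (82.2×10³)(5.3⁴)/(8·44.0³·7) = 13.597 N/mm = 13597 N/m
Wire length L = πDN_a = π·44.0·7 = 967.61 mm
m = ρ·(πd²/4)·L = 7850 × 22.062×10⁻⁶ m² × 0.96761 m = 0.16758 kg
f_n = ½√(k/m) = 0.5·√(13597/0.16758) = 0.5·√(81137) = 142.42 Hz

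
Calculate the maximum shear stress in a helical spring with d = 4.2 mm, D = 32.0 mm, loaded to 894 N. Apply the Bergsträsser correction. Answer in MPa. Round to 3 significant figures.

Spring index C = D/d = 32.0/4.2 = 7.6190
K_B = (4C+2)/(4C−3) = 32.476/27.476 = 1.1820
τ₀ = 8FD/(πd³) = 8·894·32.0/(π·4.2³) = 228864/232.75 = 983.29 MPa
τ_max = K·τ₀ = 1.1820 × 983.29 = 1162.2 MPa

1160 MPa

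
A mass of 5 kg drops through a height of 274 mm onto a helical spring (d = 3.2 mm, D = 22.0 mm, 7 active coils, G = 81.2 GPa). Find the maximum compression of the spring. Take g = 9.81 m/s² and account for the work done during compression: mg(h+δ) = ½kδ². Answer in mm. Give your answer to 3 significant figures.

k = Gd⁴/(8D³N_a) = (81.2×10³)(3.2⁴)/(8·22.0³·7) = 14.279 N/mm
W = mg = 5 × 9.81 = 49.05 N
½kδ² − Wδ − Wh = 0 → δ = (W + √(W² + 2kWh))/k
δ = (49.05 + √(2405.9 + 383813))/14.279 = (49.05 + 621.46)/14.279 = 46.958 mm

47.0 mm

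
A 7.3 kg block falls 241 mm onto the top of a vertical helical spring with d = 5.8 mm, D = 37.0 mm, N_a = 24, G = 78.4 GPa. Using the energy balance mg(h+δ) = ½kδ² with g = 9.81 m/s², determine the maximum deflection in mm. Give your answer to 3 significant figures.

k = Gd⁴/(8D³N_a) = (78.4×10³)(5.8⁴)/(8·37.0³·24) = 9.1227 N/mm
W = mg = 7.3 × 9.81 = 71.613 N
½kδ² − Wδ − Wh = 0 → δ = (W + √(W² + 2kWh))/k
δ = (71.613 + √(5128.4 + 314891))/9.1227 = (71.613 + 565.7)/9.1227 = 69.861 mm

69.9 mm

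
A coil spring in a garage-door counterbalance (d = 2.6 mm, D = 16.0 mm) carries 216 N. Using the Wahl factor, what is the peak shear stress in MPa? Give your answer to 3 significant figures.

Spring index C = D/d = 16.0/2.6 = 6.1538
K_W = (4C−1)/(4C−4) + 0.615/C = 23.615/20.615 + 0.0999 = 1.2455
τ₀ = 8FD/(πd³) = 8·216·16.0/(π·2.6³) = 27648/55.217 = 500.72 MPa
τ_max = K·τ₀ = 1.2455 × 500.72 = 623.63 MPa

624 MPa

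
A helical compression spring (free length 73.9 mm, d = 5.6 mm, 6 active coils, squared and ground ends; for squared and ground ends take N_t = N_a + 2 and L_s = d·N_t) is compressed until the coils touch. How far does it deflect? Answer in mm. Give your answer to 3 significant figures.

N_t = 8; L_s = 5.6·8 = 44.8 mm
δ_solid = L₀ − L_s = 73.9 − 44.8 = 29.1 mm

29.1 mm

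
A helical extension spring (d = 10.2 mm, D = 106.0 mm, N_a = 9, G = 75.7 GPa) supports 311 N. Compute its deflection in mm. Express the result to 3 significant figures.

32.5 mm

k = Gd⁴/(8D³N_a) = (75.7×10³)(10.2⁴)/(8·106.0³·9) = 9.5553 N/mm
δ = F/k = 311 / 9.5553 = 32.547 mm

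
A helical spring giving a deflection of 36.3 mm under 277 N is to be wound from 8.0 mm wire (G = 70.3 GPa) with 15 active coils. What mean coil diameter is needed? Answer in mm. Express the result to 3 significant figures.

Required rate k = F/δ = 277/36.3 = 7.6309 N/mm
D = (Gd⁴/(8N_a·k))^(1/3) = (70.3×10³·8.0⁴/(8·15·7.6309))^(1/3)
  = (314457)^(1/3) = 68.0018 mm

68.0 mm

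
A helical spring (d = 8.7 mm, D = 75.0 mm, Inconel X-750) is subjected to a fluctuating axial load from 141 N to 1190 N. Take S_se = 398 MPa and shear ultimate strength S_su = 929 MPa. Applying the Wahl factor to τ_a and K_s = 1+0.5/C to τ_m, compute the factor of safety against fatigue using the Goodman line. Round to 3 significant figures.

C = D/d = 75.0/8.7 = 8.6207; K_W = (4C−1)/(4C−4)+0.615/C = 1.1698; K_s = 1+0.5/C = 1.0580
F_a = (F_max−F_min)/2 = 524.5 N; F_m = (F_max+F_min)/2 = 665.5 N
τ_a = K_W·8F_aD/(πd³) = 1.1698 × 152.12 = 177.94 MPa
τ_m = K_s·8F_mD/(πd³) = 1.0580 × 193.02 = 204.21 MPa
Goodman: 1/n_f = τ_a/S_se + τ_m/S_su = 177.94/398 + 204.21/929 = 0.44710 + 0.21982 = 0.66691
n_f = 1/0.66691 = 1.499

1.50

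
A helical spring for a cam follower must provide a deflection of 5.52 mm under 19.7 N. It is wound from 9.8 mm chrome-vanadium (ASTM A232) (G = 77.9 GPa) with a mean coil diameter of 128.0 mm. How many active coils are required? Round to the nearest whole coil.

Required rate k = F/δ = 19.7/5.52 = 3.5688 N/mm
N_a = Gd⁴/(8D³k) = (77.9×10³ × 9.8⁴)/(8 × 128.0³ × 3.5688)
    = 7.18525e+08 / 5.98752e+07 = 12 → 12 coils

12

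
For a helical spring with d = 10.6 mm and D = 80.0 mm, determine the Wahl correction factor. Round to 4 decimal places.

1.1960

C = D/d = 80.0/10.6 = 7.5472
K_W = (4C−1)/(4C−4) + 0.615/C = 29.189/26.189 + 0.0815 = 1.1960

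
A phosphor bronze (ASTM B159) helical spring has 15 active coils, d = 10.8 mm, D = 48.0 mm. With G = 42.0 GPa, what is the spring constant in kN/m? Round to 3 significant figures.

k = Gd⁴/(8D³N_a) = (42.0×10³ × 10.8⁴) / (8 × 48.0³ × 15)
  = 5.71405e+08 / 1.3271e+07 = 43.057 N/mm

43.1 kN/m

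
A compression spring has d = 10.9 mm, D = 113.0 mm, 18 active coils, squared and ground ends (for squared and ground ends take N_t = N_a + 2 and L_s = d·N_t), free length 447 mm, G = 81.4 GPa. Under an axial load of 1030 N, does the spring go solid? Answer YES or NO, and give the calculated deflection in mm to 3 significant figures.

k = Gd⁴/(8D³N_a) = (81.4×10³)(10.9⁴)/(8·113.0³·18) = 5.5301 N/mm
N_t = 20; L_s = 10.9·20 = 218 mm; δ_solid = L₀ − L_s = 447 − 218 = 229 mm
δ = F/k = 1030/5.5301 = 186.25 mm
δ < δ_solid → spring does not go solid

NO, δ = 186 mm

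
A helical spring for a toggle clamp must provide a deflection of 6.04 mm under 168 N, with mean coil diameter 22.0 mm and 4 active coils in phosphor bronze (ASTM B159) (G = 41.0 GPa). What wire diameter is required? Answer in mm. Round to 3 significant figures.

Required rate k = F/δ = 168/6.04 = 27.815 N/mm
d = (8D³N_a·k / G)^(1/4) = (8·22.0³·4·27.815 / (41.0×10³))^0.25
  = (231.16)^0.25 = 3.8992 mm

3.90 mm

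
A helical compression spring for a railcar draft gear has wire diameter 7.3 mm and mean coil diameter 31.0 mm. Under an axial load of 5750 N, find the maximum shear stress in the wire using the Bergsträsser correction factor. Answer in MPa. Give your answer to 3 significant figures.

1580 MPa

Spring index C = D/d = 31.0/7.3 = 4.2466
K_B = (4C+2)/(4C−3) = 18.986/13.986 = 1.3575
τ₀ = 8FD/(πd³) = 8·5750·31.0/(π·7.3³) = 1.426e+06/1222.1 = 1166.8 MPa
τ_max = K·τ₀ = 1.3575 × 1166.8 = 1583.9 MPa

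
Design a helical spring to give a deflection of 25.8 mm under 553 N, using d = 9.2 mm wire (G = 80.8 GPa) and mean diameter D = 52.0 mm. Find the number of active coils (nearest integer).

24

Required rate k = F/δ = 553/25.8 = 21.434 N/mm
N_a = Gd⁴/(8D³k) = (80.8×10³ × 9.2⁴)/(8 × 52.0³ × 21.434)
    = 5.78846e+08 / 2.41105e+07 = 24.01 → 24 coils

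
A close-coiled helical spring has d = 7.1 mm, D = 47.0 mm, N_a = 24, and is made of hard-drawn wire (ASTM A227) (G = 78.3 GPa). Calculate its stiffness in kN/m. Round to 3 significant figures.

k = Gd⁴/(8D³N_a) = (78.3×10³ × 7.1⁴) / (8 × 47.0³ × 24)
  = 1.98973e+08 / 1.9934e+07 = 9.9816 N/mm

9.98 kN/m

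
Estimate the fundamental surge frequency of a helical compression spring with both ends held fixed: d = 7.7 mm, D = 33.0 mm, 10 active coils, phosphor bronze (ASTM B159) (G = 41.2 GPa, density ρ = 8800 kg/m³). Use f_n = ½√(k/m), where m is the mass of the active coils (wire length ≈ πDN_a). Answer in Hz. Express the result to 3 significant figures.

k = Gd⁴/(8D³N_a) = (41.2×10³)(7.7⁴)/(8·33.0³·10) = 50.377 N/mm = 50377 N/m
Wire length L = πDN_a = π·33.0·10 = 1036.7 mm
m = ρ·(πd²/4)·L = 8800 × 46.566×10⁻⁶ m² × 1.0367 m = 0.42483 kg
f_n = ½√(k/m) = 0.5·√(50377/0.42483) = 0.5·√(1.1858e+05) = 172.18 Hz

172 Hz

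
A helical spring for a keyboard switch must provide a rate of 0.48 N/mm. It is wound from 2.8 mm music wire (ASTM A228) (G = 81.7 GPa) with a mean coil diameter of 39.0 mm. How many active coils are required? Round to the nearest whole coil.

22

N_a = Gd⁴/(8D³k) = (81.7×10³ × 2.8⁴)/(8 × 39.0³ × 0.48)
    = 5.02174e+06 / 227785 = 22.05 → 22 coils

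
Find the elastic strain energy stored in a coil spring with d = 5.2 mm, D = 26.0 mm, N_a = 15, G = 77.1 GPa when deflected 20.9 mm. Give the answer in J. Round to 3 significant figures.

5.84 J

k = Gd⁴/(8D³N_a) = (77.1×10³)(5.2⁴)/(8·26.0³·15) = 26.728 N/mm
U = ½kδ² = 0.5 × 26.728 × 20.9² = 5837.5 N·mm = 5.8375 J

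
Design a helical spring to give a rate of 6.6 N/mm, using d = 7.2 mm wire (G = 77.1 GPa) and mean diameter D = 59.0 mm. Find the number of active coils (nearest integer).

N_a = Gd⁴/(8D³k) = (77.1×10³ × 7.2⁴)/(8 × 59.0³ × 6.6)
    = 2.07197e+08 / 1.0844e+07 = 19.11 → 19 coils

19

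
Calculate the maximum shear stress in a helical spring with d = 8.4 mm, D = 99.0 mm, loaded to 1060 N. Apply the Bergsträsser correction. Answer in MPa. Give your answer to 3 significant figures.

Spring index C = D/d = 99.0/8.4 = 11.7857
K_B = (4C+2)/(4C−3) = 49.143/44.143 = 1.1133
τ₀ = 8FD/(πd³) = 8·1060·99.0/(π·8.4³) = 839520/1862 = 450.86 MPa
τ_max = K·τ₀ = 1.1133 × 450.86 = 501.93 MPa

502 MPa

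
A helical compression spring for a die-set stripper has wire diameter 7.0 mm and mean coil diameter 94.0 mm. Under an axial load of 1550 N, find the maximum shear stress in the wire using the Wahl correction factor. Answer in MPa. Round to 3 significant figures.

Spring index C = D/d = 94.0/7.0 = 13.4286
K_W = (4C−1)/(4C−4) + 0.615/C = 52.714/49.714 + 0.0458 = 1.1061
τ₀ = 8FD/(πd³) = 8·1550·94.0/(π·7.0³) = 1.1656e+06/1077.6 = 1081.7 MPa
τ_max = K·τ₀ = 1.1061 × 1081.7 = 1196.5 MPa

1200 MPa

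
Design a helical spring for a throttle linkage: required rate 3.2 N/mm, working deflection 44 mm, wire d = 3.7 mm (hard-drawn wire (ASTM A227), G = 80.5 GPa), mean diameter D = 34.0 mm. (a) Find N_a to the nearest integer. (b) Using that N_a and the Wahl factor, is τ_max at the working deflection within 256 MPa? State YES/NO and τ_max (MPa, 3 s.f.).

N_a = Gd⁴/(8D³k) = (80.5×10³)(3.7⁴)/(8·34.0³·3.2) = 14.99 → N_a = 15
Actual rate k = Gd⁴/(8D³·15) = 3.1988 N/mm
Working load F = kδ = 3.1988·44 = 140.75 N
C = 34.0/3.7 = 9.1892; K_W = (4C−1)/(4C−4)+0.615/C = 1.1585
τ_max = K_W·8FD/(πd³) = 1.1585·240.58 = 278.71 MPa
τ_max > 256 MPa → exceeds allowable

(a) 15 coils; (b) NO, τ_max = 279 MPa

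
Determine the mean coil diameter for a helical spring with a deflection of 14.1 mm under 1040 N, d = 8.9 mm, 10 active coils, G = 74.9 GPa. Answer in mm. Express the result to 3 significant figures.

Required rate k = F/δ = 1040/14.1 = 73.759 N/mm
D = (Gd⁴/(8N_a·k))^(1/3) = (74.9×10³·8.9⁴/(8·10·73.759))^(1/3)
  = (79641.2)^(1/3) = 43.0242 mm

43.0 mm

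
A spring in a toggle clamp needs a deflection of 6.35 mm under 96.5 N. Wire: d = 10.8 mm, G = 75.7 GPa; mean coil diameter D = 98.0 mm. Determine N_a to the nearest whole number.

9

Required rate k = F/δ = 96.5/6.35 = 15.197 N/mm
N_a = Gd⁴/(8D³k) = (75.7×10³ × 10.8⁴)/(8 × 98.0³ × 15.197)
    = 1.02989e+09 / 1.14425e+08 = 9.001 → 9 coils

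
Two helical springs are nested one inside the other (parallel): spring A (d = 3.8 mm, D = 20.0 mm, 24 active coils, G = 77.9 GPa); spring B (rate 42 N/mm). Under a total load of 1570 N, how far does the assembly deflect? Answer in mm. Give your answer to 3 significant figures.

29.9 mm

k_A = Gd⁴/(8D³N_a) = (77.9×10³)(3.8⁴)/(8·20.0³·24) = 10.575 N/mm
Parallel: k_eq = 10.575 + 42 = 52.575 N/mm
δ = F/k_eq = 1570/52.575 = 29.862 mm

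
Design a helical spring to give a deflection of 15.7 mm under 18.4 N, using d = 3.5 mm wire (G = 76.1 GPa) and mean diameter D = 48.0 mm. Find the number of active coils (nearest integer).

11

Required rate k = F/δ = 18.4/15.7 = 1.172 N/mm
N_a = Gd⁴/(8D³k) = (76.1×10³ × 3.5⁴)/(8 × 48.0³ × 1.172)
    = 1.14198e+07 / 1.03689e+06 = 11.01 → 11 coils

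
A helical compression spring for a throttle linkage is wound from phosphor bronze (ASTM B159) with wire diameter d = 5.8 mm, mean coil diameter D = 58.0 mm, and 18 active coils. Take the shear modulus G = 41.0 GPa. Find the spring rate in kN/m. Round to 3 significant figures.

k = Gd⁴/(8D³N_a) = (41.0×10³ × 5.8⁴) / (8 × 58.0³ × 18)
  = 4.63976e+07 / 2.80961e+07 = 1.6514 N/mm

1.65 kN/m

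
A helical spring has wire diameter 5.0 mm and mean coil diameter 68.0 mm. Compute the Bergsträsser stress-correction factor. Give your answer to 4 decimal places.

C = D/d = 68.0/5.0 = 13.6000
K_B = (4C+2)/(4C−3) = 56.400/51.400 = 1.0973

1.0973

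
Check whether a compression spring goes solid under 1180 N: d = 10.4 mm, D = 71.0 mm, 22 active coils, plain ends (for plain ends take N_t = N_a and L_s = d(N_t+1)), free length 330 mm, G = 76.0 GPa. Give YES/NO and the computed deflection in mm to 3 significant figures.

k = Gd⁴/(8D³N_a) = (76.0×10³)(10.4⁴)/(8·71.0³·22) = 14.114 N/mm
N_t = 22; L_s = 10.4·23 = 239.2 mm; δ_solid = L₀ − L_s = 330 − 239.2 = 90.8 mm
δ = F/k = 1180/14.114 = 83.603 mm
δ < δ_solid → spring does not go solid

NO, δ = 83.6 mm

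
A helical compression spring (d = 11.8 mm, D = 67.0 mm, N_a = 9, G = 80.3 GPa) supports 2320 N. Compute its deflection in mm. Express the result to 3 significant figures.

k = Gd⁴/(8D³N_a) = (80.3×10³)(11.8⁴)/(8·67.0³·9) = 71.893 N/mm
δ = F/k = 2320 / 71.893 = 32.27 mm

32.3 mm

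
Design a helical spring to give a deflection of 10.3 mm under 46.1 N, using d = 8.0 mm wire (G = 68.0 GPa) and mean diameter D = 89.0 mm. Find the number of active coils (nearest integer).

Required rate k = F/δ = 46.1/10.3 = 4.4757 N/mm
N_a = Gd⁴/(8D³k) = (68.0×10³ × 8.0⁴)/(8 × 89.0³ × 4.4757)
    = 2.78528e+08 / 2.5242e+07 = 11.03 → 11 coils

11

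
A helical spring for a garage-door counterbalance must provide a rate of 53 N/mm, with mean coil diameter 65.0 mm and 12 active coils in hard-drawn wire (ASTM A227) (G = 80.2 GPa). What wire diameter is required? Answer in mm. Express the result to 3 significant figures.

d = (8D³N_a·k / G)^(1/4) = (8·65.0³·12·53 / (80.2×10³))^0.25
  = (17423)^0.25 = 11.4889 mm

11.5 mm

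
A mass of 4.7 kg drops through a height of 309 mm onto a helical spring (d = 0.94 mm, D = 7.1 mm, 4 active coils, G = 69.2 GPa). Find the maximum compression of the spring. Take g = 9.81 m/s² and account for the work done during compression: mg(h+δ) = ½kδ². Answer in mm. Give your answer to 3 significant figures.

k = Gd⁴/(8D³N_a) = (69.2×10³)(0.94⁴)/(8·7.1³·4) = 4.7173 N/mm
W = mg = 4.7 × 9.81 = 46.107 N
½kδ² − Wδ − Wh = 0 → δ = (W + √(W² + 2kWh))/k
δ = (46.107 + √(2125.9 + 134415))/4.7173 = (46.107 + 369.51)/4.7173 = 88.106 mm

88.1 mm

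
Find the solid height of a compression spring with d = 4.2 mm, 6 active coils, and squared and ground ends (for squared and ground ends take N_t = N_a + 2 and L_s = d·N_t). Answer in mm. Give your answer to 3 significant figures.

33.6 mm

squared and ground ends: N_t = N_a + 2 = 6 + 2 = 8
L_s = d·N_t = 4.2 × 8 = 33.6 mm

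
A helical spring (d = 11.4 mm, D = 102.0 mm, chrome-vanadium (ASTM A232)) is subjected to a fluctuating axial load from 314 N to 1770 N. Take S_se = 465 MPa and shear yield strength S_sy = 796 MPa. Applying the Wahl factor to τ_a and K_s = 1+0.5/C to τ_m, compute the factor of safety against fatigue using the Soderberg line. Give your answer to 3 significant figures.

1.78

C = D/d = 102.0/11.4 = 8.9474; K_W = (4C−1)/(4C−4)+0.615/C = 1.1631; K_s = 1+0.5/C = 1.0559
F_a = (F_max−F_min)/2 = 728 N; F_m = (F_max+F_min)/2 = 1042 N
τ_a = K_W·8F_aD/(πd³) = 1.1631 × 127.63 = 148.45 MPa
τ_m = K_s·8F_mD/(πd³) = 1.0559 × 182.68 = 192.89 MPa
Soderberg: 1/n_f = τ_a/S_se + τ_m/S_sy = 148.45/465 + 192.89/796 = 0.31924 + 0.24232 = 0.56157
n_f = 1/0.56157 = 1.781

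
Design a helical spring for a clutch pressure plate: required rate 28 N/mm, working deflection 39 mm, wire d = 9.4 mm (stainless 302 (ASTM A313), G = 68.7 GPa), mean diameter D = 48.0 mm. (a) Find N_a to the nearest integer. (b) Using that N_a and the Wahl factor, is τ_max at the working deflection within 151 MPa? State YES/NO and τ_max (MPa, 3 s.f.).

N_a = Gd⁴/(8D³k) = (68.7×10³)(9.4⁴)/(8·48.0³·28) = 21.65 → N_a = 22
Actual rate k = Gd⁴/(8D³·22) = 27.557 N/mm
Working load F = kδ = 27.557·39 = 1074.7 N
C = 48.0/9.4 = 5.1064; K_W = (4C−1)/(4C−4)+0.615/C = 1.3031
τ_max = K_W·8FD/(πd³) = 1.3031·158.16 = 206.09 MPa
τ_max > 151 MPa → exceeds allowable

(a) 22 coils; (b) NO, τ_max = 206 MPa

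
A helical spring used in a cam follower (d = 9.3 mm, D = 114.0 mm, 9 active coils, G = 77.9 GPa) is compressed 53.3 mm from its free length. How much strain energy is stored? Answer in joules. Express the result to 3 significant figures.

7.76 J

k = Gd⁴/(8D³N_a) = (77.9×10³)(9.3⁴)/(8·114.0³·9) = 5.4629 N/mm
U = ½kδ² = 0.5 × 5.4629 × 53.3² = 7759.7 N·mm = 7.7597 J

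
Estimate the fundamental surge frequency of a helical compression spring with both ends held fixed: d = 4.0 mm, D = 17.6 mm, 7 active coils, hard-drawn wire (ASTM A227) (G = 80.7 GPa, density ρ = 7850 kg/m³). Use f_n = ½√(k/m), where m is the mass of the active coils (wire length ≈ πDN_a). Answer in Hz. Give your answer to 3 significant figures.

666 Hz

k = Gd⁴/(8D³N_a) = (80.7×10³)(4.0⁴)/(8·17.6³·7) = 67.669 N/mm = 67669 N/m
Wire length L = πDN_a = π·17.6·7 = 387.04 mm
m = ρ·(πd²/4)·L = 7850 × 12.566×10⁻⁶ m² × 0.38704 m = 0.03818 kg
f_n = ½√(k/m) = 0.5·√(67669/0.03818) = 0.5·√(1.7723e+06) = 665.65 Hz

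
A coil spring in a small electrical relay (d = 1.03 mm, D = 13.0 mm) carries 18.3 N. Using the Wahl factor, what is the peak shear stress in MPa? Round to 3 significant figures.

Spring index C = D/d = 13.0/1.03 = 12.6214
K_W = (4C−1)/(4C−4) + 0.615/C = 49.485/46.485 + 0.0487 = 1.1133
τ₀ = 8FD/(πd³) = 8·18.3·13.0/(π·1.03³) = 1903.2/3.4329 = 554.4 MPa
τ_max = K·τ₀ = 1.1133 × 554.4 = 617.19 MPa

617 MPa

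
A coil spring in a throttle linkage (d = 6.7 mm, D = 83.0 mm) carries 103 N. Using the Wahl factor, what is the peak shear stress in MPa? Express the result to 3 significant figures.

80.7 MPa

Spring index C = D/d = 83.0/6.7 = 12.3881
K_W = (4C−1)/(4C−4) + 0.615/C = 48.552/45.552 + 0.0496 = 1.1155
τ₀ = 8FD/(πd³) = 8·103·83.0/(π·6.7³) = 68392/944.87 = 72.382 MPa
τ_max = K·τ₀ = 1.1155 × 72.382 = 80.742 MPa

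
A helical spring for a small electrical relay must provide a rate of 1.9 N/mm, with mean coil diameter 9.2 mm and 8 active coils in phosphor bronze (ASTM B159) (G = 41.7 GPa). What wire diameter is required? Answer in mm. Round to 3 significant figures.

d = (8D³N_a·k / G)^(1/4) = (8·9.2³·8·1.9 / (41.7×10³))^0.25
  = (2.2707)^0.25 = 1.2276 mm

1.23 mm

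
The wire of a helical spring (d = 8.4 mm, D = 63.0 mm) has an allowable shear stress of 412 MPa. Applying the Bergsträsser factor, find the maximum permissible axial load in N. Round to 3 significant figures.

C = D/d = 63.0/8.4 = 7.5000
K_B = (4C+2)/(4C−3) = 32.000/27.000 = 1.1852
τ_max = K·8FD/(πd³) → F_max = τ_allow·πd³/(8DK)
F_max = 412·π·8.4³/(8·63.0·1.1852) = 7.6716e+05/597.33 = 1284.3 N

1280 N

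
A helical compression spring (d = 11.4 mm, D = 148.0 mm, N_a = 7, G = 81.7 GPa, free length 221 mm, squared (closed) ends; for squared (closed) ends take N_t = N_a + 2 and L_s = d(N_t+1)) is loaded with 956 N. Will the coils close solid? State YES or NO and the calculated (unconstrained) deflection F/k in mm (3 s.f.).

k = Gd⁴/(8D³N_a) = (81.7×10³)(11.4⁴)/(8·148.0³·7) = 7.601 N/mm
N_t = 9; L_s = 11.4·10 = 114 mm; δ_solid = L₀ − L_s = 221 − 114 = 107 mm
δ = F/k = 956/7.601 = 125.77 mm
δ ≥ δ_solid → spring goes solid

YES, δ = 126 mm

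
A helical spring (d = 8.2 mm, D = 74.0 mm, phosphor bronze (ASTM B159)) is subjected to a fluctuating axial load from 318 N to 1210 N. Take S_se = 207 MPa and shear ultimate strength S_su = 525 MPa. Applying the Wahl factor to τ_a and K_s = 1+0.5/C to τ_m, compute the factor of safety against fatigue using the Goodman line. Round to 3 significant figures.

0.724

C = D/d = 74.0/8.2 = 9.0244; K_W = (4C−1)/(4C−4)+0.615/C = 1.1616; K_s = 1+0.5/C = 1.0554
F_a = (F_max−F_min)/2 = 446 N; F_m = (F_max+F_min)/2 = 764 N
τ_a = K_W·8F_aD/(πd³) = 1.1616 × 152.43 = 177.06 MPa
τ_m = K_s·8F_mD/(πd³) = 1.0554 × 261.11 = 275.58 MPa
Goodman: 1/n_f = τ_a/S_se + τ_m/S_su = 177.06/207 + 275.58/525 = 0.85537 + 0.52491 = 1.3803
n_f = 1/1.3803 = 0.7245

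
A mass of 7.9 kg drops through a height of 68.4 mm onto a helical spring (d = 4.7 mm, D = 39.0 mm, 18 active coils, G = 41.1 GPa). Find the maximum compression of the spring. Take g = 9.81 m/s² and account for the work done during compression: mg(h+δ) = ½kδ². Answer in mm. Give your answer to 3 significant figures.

k = Gd⁴/(8D³N_a) = (41.1×10³)(4.7⁴)/(8·39.0³·18) = 2.3479 N/mm
W = mg = 7.9 × 9.81 = 77.499 N
½kδ² − Wδ − Wh = 0 → δ = (W + √(W² + 2kWh))/k
δ = (77.499 + √(6006.1 + 24892))/2.3479 = (77.499 + 175.78)/2.3479 = 107.87 mm

108 mm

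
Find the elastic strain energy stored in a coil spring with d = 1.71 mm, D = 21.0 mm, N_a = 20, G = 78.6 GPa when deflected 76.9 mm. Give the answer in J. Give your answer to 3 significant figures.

1.34 J

k = Gd⁴/(8D³N_a) = (78.6×10³)(1.71⁴)/(8·21.0³·20) = 0.45355 N/mm
U = ½kδ² = 0.5 × 0.45355 × 76.9² = 1341.1 N·mm = 1.3411 J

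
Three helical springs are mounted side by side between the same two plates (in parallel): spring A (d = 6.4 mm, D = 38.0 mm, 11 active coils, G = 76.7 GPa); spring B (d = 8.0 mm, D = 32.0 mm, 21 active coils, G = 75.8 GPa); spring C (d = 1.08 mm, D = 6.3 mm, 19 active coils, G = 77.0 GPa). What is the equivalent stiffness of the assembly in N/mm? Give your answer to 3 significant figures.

85.8 N/mm

k_A = Gd⁴/(8D³N_a) = (76.7×10³)(6.4⁴)/(8·38.0³·11) = 26.649 N/mm
k_B = Gd⁴/(8D³N_a) = (75.8×10³)(8.0⁴)/(8·32.0³·21) = 56.399 N/mm
k_C = Gd⁴/(8D³N_a) = (77.0×10³)(1.08⁴)/(8·6.3³·19) = 2.7563 N/mm
Parallel: k_eq = 26.649 + 56.399 + 2.7563 = 85.804 N/mm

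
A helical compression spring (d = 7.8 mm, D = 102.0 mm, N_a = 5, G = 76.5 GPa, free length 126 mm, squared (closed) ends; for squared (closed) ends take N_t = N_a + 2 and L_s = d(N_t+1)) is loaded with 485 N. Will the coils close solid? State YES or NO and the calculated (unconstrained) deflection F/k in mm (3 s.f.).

YES, δ = 72.7 mm

k = Gd⁴/(8D³N_a) = (76.5×10³)(7.8⁴)/(8·102.0³·5) = 6.6708 N/mm
N_t = 7; L_s = 7.8·8 = 62.4 mm; δ_solid = L₀ − L_s = 126 − 62.4 = 63.6 mm
δ = F/k = 485/6.6708 = 72.705 mm
δ ≥ δ_solid → spring goes solid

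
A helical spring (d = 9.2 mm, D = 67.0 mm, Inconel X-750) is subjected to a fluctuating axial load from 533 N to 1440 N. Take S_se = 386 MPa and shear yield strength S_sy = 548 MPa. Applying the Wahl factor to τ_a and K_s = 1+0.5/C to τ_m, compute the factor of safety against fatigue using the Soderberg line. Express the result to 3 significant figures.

C = D/d = 67.0/9.2 = 7.2826; K_W = (4C−1)/(4C−4)+0.615/C = 1.2038; K_s = 1+0.5/C = 1.0687
F_a = (F_max−F_min)/2 = 453.5 N; F_m = (F_max+F_min)/2 = 986.5 N
τ_a = K_W·8F_aD/(πd³) = 1.2038 × 99.364 = 119.62 MPa
τ_m = K_s·8F_mD/(πd³) = 1.0687 × 216.15 = 230.99 MPa
Soderberg: 1/n_f = τ_a/S_se + τ_m/S_sy = 119.62/386 + 230.99/548 = 0.30989 + 0.42151 = 0.7314
n_f = 1/0.7314 = 1.367

1.37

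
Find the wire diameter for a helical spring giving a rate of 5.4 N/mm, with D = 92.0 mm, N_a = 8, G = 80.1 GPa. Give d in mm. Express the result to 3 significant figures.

7.61 mm

d = (8D³N_a·k / G)^(1/4) = (8·92.0³·8·5.4 / (80.1×10³))^0.25
  = (3359.7)^0.25 = 7.6134 mm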